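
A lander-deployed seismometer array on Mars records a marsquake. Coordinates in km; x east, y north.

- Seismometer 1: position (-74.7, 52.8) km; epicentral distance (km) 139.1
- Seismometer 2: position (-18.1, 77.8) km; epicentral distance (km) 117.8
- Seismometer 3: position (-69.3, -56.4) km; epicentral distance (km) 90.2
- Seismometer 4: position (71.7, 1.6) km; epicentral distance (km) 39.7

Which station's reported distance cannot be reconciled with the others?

Solve using three stations at a time. Using Seismometer 1, Seismometer 2, Seismometer 4 (subtract circle equations pairwise → linear system) gives (x, y) ≈ (41.3, -23.9).
Distances from that point to each station vs reported:
  Seismometer 1: calculated 139.1 vs reported 139.1 → residual 0.0 km
  Seismometer 2: calculated 117.8 vs reported 117.8 → residual 0.0 km
  Seismometer 3: calculated 115.3 vs reported 90.2 → residual 25.1 km
  Seismometer 4: calculated 39.6 vs reported 39.7 → residual 0.1 km
Seismometer 1, Seismometer 2, Seismometer 4 are mutually consistent (residuals ≈ 0); Seismometer 3 is off by 25.1 km.

Seismometer 3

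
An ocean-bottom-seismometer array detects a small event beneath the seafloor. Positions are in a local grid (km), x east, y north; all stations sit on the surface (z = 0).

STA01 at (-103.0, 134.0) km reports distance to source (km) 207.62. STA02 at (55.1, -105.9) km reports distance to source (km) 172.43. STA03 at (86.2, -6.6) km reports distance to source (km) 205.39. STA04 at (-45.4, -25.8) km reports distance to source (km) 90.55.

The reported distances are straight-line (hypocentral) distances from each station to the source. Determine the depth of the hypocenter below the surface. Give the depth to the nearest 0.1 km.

depth ≈ 59.2 km

Each station gives a sphere (x−x_i)² + (y−y_i)² + z² = d_i² (stations at z=0).
Subtracting the STA01 sphere from STA02 and STA03: z² cancels, leaving linear equations in x and y:
316.2 x − 479.8 y = -940.22
378.4 x − 281.2 y = -20169.99
Solving: x ≈ -101.609, y ≈ -65.003 km (keep extra digits for the depth step; rounded: -101.6, -65.0).
Then from the STA01 sphere: z² = 207.62² − (x + 103.0)² − (y − 134.0)² with x = -101.609, y = -65.003, so z ≈ 59.177 ≈ 59.2 km.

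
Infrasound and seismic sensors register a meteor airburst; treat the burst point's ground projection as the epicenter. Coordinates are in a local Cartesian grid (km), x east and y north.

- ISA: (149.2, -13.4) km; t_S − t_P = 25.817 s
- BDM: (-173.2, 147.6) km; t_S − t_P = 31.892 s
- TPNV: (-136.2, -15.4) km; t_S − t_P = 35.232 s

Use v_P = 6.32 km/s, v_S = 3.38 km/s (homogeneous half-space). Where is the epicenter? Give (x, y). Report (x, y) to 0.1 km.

(58.5, 150.8)

Distance from S−P lag: d = Δt · v_P v_S / (v_P − v_S) = Δt · (6.32·3.38)/(6.32−3.38) ≈ 7.2659·Δt.
So d_ISA = 187.58, d_BDM = 231.72, d_TPNV = 255.99 km.
Circle about each station: (x − 149.2)² + (y + 13.4)² = 187.58²; (x + 173.2)² + (y − 147.6)² = 231.72²; (x + 136.2)² + (y + 15.4)² = 255.99².
Subtracting pairs of circle equations eliminates x²+y² and gives linear equations (the radical axes):
-644.8 x + 322.0 y = 10835.90
-570.8 x − 4.0 y = -33997.22
Solving the 2×2 system: x ≈ 58.5, y ≈ 150.8 km.
Check against ISA (with the unrounded x, y): √((x − 149.2)²+(y + 13.4)²) = 187.59 ≈ 187.58 km. ✓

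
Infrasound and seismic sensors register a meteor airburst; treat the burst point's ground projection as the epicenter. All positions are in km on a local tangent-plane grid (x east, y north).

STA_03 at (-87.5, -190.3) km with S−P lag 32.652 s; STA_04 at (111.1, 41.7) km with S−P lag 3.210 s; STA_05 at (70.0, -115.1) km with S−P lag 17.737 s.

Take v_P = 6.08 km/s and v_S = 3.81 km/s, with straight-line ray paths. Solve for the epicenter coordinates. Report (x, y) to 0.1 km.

Distance from S−P lag: d = Δt · v_P v_S / (v_P − v_S) = Δt · (6.08·3.81)/(6.08−3.81) ≈ 10.2048·Δt.
So d_STA_03 = 333.21, d_STA_04 = 32.76, d_STA_05 = 181.00 km.
Circle about each station: (x + 87.5)² + (y + 190.3)² = 333.21²; (x − 111.1)² + (y − 41.7)² = 32.76²; (x − 70.0)² + (y + 115.1)² = 181.00².
Subtracting pairs of circle equations eliminates x²+y² and gives linear equations (the radical axes):
397.2 x + 464.0 y = 80167.45
315.0 x + 150.4 y = 52545.57
Solving the 2×2 system: x ≈ 142.6, y ≈ 50.7 km.

x ≈ 142.6 km, y ≈ 50.7 km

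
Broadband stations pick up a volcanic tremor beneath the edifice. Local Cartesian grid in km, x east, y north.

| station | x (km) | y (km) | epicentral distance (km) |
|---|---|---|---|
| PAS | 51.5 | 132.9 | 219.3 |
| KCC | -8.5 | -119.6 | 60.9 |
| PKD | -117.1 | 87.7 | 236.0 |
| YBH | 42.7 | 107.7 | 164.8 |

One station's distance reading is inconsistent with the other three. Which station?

Solve using three stations at a time. Using PAS, KCC, PKD (subtract circle equations pairwise → linear system) gives (x, y) ≈ (42.4, -86.2).
Distances from that point to each station vs reported:
  PAS: calculated 219.3 vs reported 219.3 → residual 0.0 km
  KCC: calculated 60.9 vs reported 60.9 → residual 0.0 km
  PKD: calculated 236.0 vs reported 236.0 → residual 0.0 km
  YBH: calculated 193.9 vs reported 164.8 → residual 29.1 km
PAS, KCC, PKD are mutually consistent (residuals ≈ 0); YBH is off by 29.1 km.

YBH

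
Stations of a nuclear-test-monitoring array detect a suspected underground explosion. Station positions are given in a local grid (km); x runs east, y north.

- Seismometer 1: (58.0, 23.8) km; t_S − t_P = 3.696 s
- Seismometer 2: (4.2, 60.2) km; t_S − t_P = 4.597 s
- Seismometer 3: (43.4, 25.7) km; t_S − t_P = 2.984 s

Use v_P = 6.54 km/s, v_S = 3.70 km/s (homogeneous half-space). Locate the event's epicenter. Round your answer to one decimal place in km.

x ≈ 42.3 km, y ≈ 51.1 km

Distance from S−P lag: d = Δt · v_P v_S / (v_P − v_S) = Δt · (6.54·3.70)/(6.54−3.70) ≈ 8.5204·Δt.
So d_Seismometer 1 = 31.49, d_Seismometer 2 = 39.17, d_Seismometer 3 = 25.42 km.
Circle about each station: (x − 58.0)² + (y − 23.8)² = 31.49²; (x − 4.2)² + (y − 60.2)² = 39.17²; (x − 43.4)² + (y − 25.7)² = 25.42².
Subtracting pairs of circle equations eliminates x²+y² and gives linear equations (the radical axes):
-107.6 x + 72.8 y = -831.43
-29.2 x + 3.8 y = -1040.95
Solving the 2×2 system: x ≈ 42.3, y ≈ 51.1 km.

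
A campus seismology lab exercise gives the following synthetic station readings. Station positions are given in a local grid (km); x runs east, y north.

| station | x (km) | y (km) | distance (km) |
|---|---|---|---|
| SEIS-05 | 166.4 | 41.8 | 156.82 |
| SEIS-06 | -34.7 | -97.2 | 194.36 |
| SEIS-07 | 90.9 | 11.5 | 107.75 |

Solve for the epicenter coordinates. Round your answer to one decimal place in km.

x ≈ 17.2 km, y ≈ 90.1 km

Circle about each station: (x − 166.4)² + (y − 41.8)² = 156.82²; (x + 34.7)² + (y + 97.2)² = 194.36²; (x − 90.9)² + (y − 11.5)² = 107.75².
Subtracting pairs of circle equations eliminates x²+y² and gives linear equations (the radical axes):
-402.2 x − 278.0 y = -31967.57
-151.0 x − 60.6 y = -8058.69
Solving the 2×2 system: x ≈ 17.2, y ≈ 90.1 km.
Check against SEIS-05 (with the unrounded x, y): √((x − 166.4)²+(y − 41.8)²) = 156.80 ≈ 156.82 km. ✓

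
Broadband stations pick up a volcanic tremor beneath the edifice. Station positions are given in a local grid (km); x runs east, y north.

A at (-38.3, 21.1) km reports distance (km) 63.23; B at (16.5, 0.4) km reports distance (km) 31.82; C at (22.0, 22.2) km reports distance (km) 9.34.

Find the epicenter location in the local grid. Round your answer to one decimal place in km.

24.1 km east, 31.3 km north

Circle about each station: (x + 38.3)² + (y − 21.1)² = 63.23²; (x − 16.5)² + (y − 0.4)² = 31.82²; (x − 22.0)² + (y − 22.2)² = 9.34².
Subtracting the A equation from the B and C equations removes the quadratic terms:
109.6 x − 41.4 y = 1345.83
120.6 x + 2.2 y = 2975.54
Solving the 2×2 system: x ≈ 24.1, y ≈ 31.3 km.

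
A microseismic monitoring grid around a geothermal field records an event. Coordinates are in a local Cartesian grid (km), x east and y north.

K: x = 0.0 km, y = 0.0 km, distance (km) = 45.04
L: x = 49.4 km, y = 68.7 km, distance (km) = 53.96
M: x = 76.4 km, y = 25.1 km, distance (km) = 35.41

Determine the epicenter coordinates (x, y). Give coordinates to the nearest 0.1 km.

Circle about each station: x² + y² = 45.04²; (x − 49.4)² + (y − 68.7)² = 53.96²; (x − 76.4)² + (y − 25.1)² = 35.41².
Subtracting pairs of circle equations eliminates x²+y² and gives linear equations (the radical axes):
98.8 x + 137.4 y = 6276.97
152.8 x + 50.2 y = 7241.70
Solving the 2×2 system: x ≈ 42.4, y ≈ 15.2 km.

42.4 km east, 15.2 km north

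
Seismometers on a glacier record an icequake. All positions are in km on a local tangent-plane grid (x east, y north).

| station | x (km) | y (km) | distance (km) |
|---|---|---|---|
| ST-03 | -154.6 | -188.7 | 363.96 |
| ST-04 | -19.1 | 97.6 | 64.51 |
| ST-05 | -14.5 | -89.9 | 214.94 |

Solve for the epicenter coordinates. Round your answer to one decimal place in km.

x ≈ 42.3 km, y ≈ 117.4 km

Circle about each station: (x + 154.6)² + (y + 188.7)² = 363.96²; (x + 19.1)² + (y − 97.6)² = 64.51²; (x + 14.5)² + (y + 89.9)² = 214.94².
Subtracting pairs of circle equations eliminates x²+y² and gives linear equations (the radical axes):
271.0 x + 572.6 y = 78687.06
280.2 x + 197.6 y = 35051.09
Solving the 2×2 system: x ≈ 42.3, y ≈ 117.4 km.
Check against ST-03 (with the unrounded x, y): √((x + 154.6)²+(y + 188.7)²) = 363.96 ≈ 363.96 km. ✓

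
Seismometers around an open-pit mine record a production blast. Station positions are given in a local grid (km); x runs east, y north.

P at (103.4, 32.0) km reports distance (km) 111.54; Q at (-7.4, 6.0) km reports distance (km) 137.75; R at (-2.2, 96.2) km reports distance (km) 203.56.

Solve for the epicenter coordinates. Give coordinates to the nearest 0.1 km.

(100.6, -79.5)

Circle about each station: (x − 103.4)² + (y − 32.0)² = 111.54²; (x + 7.4)² + (y − 6.0)² = 137.75²; (x + 2.2)² + (y − 96.2)² = 203.56².
Subtracting the P equation from the Q and R equations removes the quadratic terms:
-221.6 x − 52.0 y = -18158.69
-211.2 x + 128.4 y = -31451.78
Solving the 2×2 system: x ≈ 100.6, y ≈ -79.5 km.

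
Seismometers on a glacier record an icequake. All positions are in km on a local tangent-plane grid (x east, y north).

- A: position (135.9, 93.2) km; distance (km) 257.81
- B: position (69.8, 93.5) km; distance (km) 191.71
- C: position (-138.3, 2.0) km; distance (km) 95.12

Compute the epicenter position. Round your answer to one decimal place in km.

(-121.9, 95.7)

Circle about each station: (x − 135.9)² + (y − 93.2)² = 257.81²; (x − 69.8)² + (y − 93.5)² = 191.71²; (x + 138.3)² + (y − 2.0)² = 95.12².
Subtracting pairs of circle equations eliminates x²+y² and gives linear equations (the radical axes):
-132.2 x + 0.6 y = 16172.51
-548.4 x − 182.4 y = 49394.02
Solving the 2×2 system: x ≈ -121.9, y ≈ 95.7 km.
Check against A (with the unrounded x, y): √((x − 135.9)²+(y − 93.2)²) = 257.81 ≈ 257.81 km. ✓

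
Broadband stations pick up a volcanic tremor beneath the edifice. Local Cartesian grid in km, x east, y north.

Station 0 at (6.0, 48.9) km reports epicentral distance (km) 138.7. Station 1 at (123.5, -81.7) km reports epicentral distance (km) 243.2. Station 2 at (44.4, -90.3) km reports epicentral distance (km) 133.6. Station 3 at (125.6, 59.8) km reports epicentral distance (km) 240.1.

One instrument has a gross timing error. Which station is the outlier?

Station 1

Solve using three stations at a time. Using Station 0, Station 2, Station 3 (subtract circle equations pairwise → linear system) gives (x, y) ≈ (-84.7, -56.0).
Distances from that point to each station vs reported:
  Station 0: calculated 138.7 vs reported 138.7 → residual 0.0 km
  Station 1: calculated 209.8 vs reported 243.2 → residual 33.4 km
  Station 2: calculated 133.6 vs reported 133.6 → residual 0.0 km
  Station 3: calculated 240.1 vs reported 240.1 → residual 0.0 km
Station 0, Station 2, Station 3 are mutually consistent (residuals ≈ 0); Station 1 is off by 33.4 km.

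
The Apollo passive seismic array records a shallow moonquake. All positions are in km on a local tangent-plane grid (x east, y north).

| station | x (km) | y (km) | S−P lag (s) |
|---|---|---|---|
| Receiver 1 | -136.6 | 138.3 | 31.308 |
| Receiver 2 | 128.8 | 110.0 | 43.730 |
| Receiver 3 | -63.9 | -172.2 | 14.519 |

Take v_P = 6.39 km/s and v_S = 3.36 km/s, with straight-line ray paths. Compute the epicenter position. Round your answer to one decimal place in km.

Distance from S−P lag: d = Δt · v_P v_S / (v_P − v_S) = Δt · (6.39·3.36)/(6.39−3.36) ≈ 7.0859·Δt.
So d_Receiver 1 = 221.85, d_Receiver 2 = 309.87, d_Receiver 3 = 102.88 km.
Circle about each station: (x + 136.6)² + (y − 138.3)² = 221.85²; (x − 128.8)² + (y − 110.0)² = 309.87²; (x + 63.9)² + (y + 172.2)² = 102.88².
Subtracting pairs of circle equations eliminates x²+y² and gives linear equations (the radical axes):
530.8 x − 56.6 y = -55899.00
145.4 x − 621.0 y = 34582.73
Solving the 2×2 system: x ≈ -114.1, y ≈ -82.4 km.

-114.1 km east, -82.4 km north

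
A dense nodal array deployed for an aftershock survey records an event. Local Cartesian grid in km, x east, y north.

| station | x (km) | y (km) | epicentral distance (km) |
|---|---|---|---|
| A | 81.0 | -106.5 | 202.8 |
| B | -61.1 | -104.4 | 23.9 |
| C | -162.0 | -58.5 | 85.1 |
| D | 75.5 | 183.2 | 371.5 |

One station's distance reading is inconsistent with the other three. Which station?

Solve using three stations at a time. Using A, C, D (subtract circle equations pairwise → linear system) gives (x, y) ≈ (-120.1, -132.6).
Distances from that point to each station vs reported:
  A: calculated 202.8 vs reported 202.8 → residual 0.0 km
  B: calculated 65.4 vs reported 23.9 → residual 41.5 km
  C: calculated 85.1 vs reported 85.1 → residual 0.0 km
  D: calculated 371.5 vs reported 371.5 → residual 0.0 km
A, C, D are mutually consistent (residuals ≈ 0); B is off by 41.5 km.

B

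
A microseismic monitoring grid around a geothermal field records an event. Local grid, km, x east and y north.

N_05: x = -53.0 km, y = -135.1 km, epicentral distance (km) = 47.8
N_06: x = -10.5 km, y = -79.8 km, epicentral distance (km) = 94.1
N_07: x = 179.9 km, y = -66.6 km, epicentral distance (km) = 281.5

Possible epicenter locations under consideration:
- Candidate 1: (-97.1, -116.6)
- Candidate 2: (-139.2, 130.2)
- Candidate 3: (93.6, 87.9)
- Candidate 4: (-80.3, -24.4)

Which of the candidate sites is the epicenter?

Candidate 1

For each candidate, compare |candidate − station| to the reported distance:
Candidate 1: residuals N_05 0.0, N_06 0.0, N_07 0.0 → max 0.0 km
Candidate 2: residuals N_05 231.2, N_06 152.2, N_07 93.4 → max 231.2 km
Candidate 3: residuals N_05 219.1, N_06 103.3, N_07 104.5 → max 219.1 km
Candidate 4: residuals N_05 66.2, N_06 5.0, N_07 17.9 → max 66.2 km
Only Candidate 1 has all residuals ≈ 0.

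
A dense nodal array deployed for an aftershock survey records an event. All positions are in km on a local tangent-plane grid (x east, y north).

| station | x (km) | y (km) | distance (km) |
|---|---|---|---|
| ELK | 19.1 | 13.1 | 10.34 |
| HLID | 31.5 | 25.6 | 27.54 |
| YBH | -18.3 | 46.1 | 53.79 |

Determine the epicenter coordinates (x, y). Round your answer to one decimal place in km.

Circle about each station: (x − 19.1)² + (y − 13.1)² = 10.34²; (x − 31.5)² + (y − 25.6)² = 27.54²; (x + 18.3)² + (y − 46.1)² = 53.79².
Subtracting pairs of circle equations eliminates x²+y² and gives linear equations (the radical axes):
24.8 x + 25.0 y = 459.65
-74.8 x + 66.0 y = -862.77
Solving the 2×2 system: x ≈ 14.8, y ≈ 3.7 km.

x ≈ 14.8 km, y ≈ 3.7 km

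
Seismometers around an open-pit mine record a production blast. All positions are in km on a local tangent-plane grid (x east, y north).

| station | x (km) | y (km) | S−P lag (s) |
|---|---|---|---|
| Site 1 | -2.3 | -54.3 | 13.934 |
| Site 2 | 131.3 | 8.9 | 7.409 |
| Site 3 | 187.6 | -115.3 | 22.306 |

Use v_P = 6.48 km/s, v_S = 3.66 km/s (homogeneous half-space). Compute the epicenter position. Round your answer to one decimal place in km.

x ≈ 74.4 km, y ≈ 34.3 km

Distance from S−P lag: d = Δt · v_P v_S / (v_P − v_S) = Δt · (6.48·3.66)/(6.48−3.66) ≈ 8.4102·Δt.
So d_Site 1 = 117.19, d_Site 2 = 62.31, d_Site 3 = 187.60 km.
Circle about each station: (x + 2.3)² + (y + 54.3)² = 117.19²; (x − 131.3)² + (y − 8.9)² = 62.31²; (x − 187.6)² + (y + 115.3)² = 187.60².
Subtracting pairs of circle equations eliminates x²+y² and gives linear equations (the radical axes):
267.2 x + 126.4 y = 24216.08
379.8 x − 122.0 y = 24073.81
Solving the 2×2 system: x ≈ 74.4, y ≈ 34.3 km.
Check against Site 1 (with the unrounded x, y): √((x + 2.3)²+(y + 54.3)²) = 117.19 ≈ 117.19 km. ✓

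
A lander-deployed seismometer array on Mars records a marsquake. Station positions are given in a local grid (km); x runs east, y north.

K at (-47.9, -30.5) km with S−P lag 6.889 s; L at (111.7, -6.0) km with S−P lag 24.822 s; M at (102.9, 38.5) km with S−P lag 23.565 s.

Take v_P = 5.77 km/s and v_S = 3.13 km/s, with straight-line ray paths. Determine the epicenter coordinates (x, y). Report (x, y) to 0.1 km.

Distance from S−P lag: d = Δt · v_P v_S / (v_P − v_S) = Δt · (5.77·3.13)/(5.77−3.13) ≈ 6.8409·Δt.
So d_K = 47.13, d_L = 169.81, d_M = 161.21 km.
Circle about each station: (x + 47.9)² + (y + 30.5)² = 47.13²; (x − 111.7)² + (y + 6.0)² = 169.81²; (x − 102.9)² + (y − 38.5)² = 161.21².
Subtracting pairs of circle equations eliminates x²+y² and gives linear equations (the radical axes):
319.2 x + 49.0 y = -17325.97
301.6 x + 138.0 y = -14921.43
Solving the 2×2 system: x ≈ -56.7, y ≈ 15.8 km.

(-56.7, 15.8)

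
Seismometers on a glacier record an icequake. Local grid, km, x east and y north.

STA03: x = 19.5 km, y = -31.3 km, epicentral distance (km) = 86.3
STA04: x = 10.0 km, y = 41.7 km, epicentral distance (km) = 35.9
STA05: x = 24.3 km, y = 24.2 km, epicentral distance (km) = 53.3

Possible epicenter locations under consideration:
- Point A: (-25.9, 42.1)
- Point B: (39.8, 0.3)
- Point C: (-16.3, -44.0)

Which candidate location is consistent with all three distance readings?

For each candidate, compare |candidate − station| to the reported distance:
Point A: residuals STA03 0.0, STA04 0.0, STA05 0.0 → max 0.0 km
Point B: residuals STA03 48.7, STA04 15.1, STA05 24.8 → max 48.7 km
Point C: residuals STA03 48.3, STA04 53.7, STA05 26.1 → max 53.7 km
Only Point A has all residuals ≈ 0.

Point A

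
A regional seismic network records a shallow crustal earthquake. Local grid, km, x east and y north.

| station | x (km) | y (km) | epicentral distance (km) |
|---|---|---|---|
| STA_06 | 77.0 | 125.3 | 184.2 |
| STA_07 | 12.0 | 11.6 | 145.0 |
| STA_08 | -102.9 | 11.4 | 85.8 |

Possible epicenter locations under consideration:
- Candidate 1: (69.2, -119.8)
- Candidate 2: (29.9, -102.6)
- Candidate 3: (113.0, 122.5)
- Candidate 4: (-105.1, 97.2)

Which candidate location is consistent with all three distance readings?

For each candidate, compare |candidate − station| to the reported distance:
Candidate 1: residuals STA_06 61.0, STA_07 1.7, STA_08 130.6 → max 130.6 km
Candidate 2: residuals STA_06 48.5, STA_07 29.4, STA_08 89.2 → max 89.2 km
Candidate 3: residuals STA_06 148.1, STA_07 5.0, STA_08 157.0 → max 157.0 km
Candidate 4: residuals STA_06 0.1, STA_07 0.1, STA_08 0.0 → max 0.1 km
Only Candidate 4 has all residuals ≈ 0.

Candidate 4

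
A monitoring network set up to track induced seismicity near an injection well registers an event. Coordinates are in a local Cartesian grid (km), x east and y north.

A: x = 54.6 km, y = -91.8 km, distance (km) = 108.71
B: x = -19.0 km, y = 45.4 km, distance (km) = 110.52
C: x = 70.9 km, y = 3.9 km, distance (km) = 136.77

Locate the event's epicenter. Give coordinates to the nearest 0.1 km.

-49.6 km east, -60.8 km north

Circle about each station: (x − 54.6)² + (y + 91.8)² = 108.71²; (x + 19.0)² + (y − 45.4)² = 110.52²; (x − 70.9)² + (y − 3.9)² = 136.77².
Subtracting pairs of circle equations eliminates x²+y² and gives linear equations (the radical axes):
-147.2 x + 274.4 y = -9383.05
32.6 x + 191.4 y = -13254.55
Solving the 2×2 system: x ≈ -49.6, y ≈ -60.8 km.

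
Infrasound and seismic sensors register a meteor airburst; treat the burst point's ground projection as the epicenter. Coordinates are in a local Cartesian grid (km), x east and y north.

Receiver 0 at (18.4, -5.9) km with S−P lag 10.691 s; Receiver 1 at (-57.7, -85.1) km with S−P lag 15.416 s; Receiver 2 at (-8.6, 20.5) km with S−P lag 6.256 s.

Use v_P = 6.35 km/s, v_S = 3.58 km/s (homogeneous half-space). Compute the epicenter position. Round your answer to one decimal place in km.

x ≈ -55.5 km, y ≈ 41.4 km

Distance from S−P lag: d = Δt · v_P v_S / (v_P − v_S) = Δt · (6.35·3.58)/(6.35−3.58) ≈ 8.2069·Δt.
So d_Receiver 0 = 87.74, d_Receiver 1 = 126.52, d_Receiver 2 = 51.34 km.
Circle about each station: (x − 18.4)² + (y + 5.9)² = 87.74²; (x + 57.7)² + (y + 85.1)² = 126.52²; (x + 8.6)² + (y − 20.5)² = 51.34².
Subtracting the Receiver 0 equation from the Receiver 1 and Receiver 2 equations removes the quadratic terms:
-152.2 x − 158.4 y = 1888.93
-54.0 x + 52.8 y = 5183.35
Solving the 2×2 system: x ≈ -55.5, y ≈ 41.4 km.
Check against Receiver 0 (with the unrounded x, y): √((x − 18.4)²+(y + 5.9)²) = 87.75 ≈ 87.74 km. ✓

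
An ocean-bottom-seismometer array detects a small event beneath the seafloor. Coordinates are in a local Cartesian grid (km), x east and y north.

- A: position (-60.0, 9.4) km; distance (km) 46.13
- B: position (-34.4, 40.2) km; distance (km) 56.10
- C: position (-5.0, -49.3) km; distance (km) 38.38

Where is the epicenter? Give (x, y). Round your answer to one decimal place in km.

(-20.3, -14.1)

Circle about each station: (x + 60.0)² + (y − 9.4)² = 46.13²; (x + 34.4)² + (y − 40.2)² = 56.10²; (x + 5.0)² + (y + 49.3)² = 38.38².
Subtracting pairs of circle equations eliminates x²+y² and gives linear equations (the radical axes):
51.2 x + 61.6 y = -1908.19
110.0 x − 117.4 y = -577.92
Solving the 2×2 system: x ≈ -20.3, y ≈ -14.1 km.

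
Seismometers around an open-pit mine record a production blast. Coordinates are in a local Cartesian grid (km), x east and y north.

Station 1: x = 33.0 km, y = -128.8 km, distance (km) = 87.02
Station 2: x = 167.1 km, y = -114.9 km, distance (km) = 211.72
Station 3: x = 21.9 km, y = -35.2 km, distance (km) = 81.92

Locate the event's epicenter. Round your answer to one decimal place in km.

Circle about each station: (x − 33.0)² + (y + 128.8)² = 87.02²; (x − 167.1)² + (y + 114.9)² = 211.72²; (x − 21.9)² + (y + 35.2)² = 81.92².
Subtracting pairs of circle equations eliminates x²+y² and gives linear equations (the radical axes):
268.2 x + 27.8 y = -13806.90
-22.2 x + 187.2 y = -15098.20
Solving the 2×2 system: x ≈ -42.6, y ≈ -85.7 km.
Check against Station 1 (with the unrounded x, y): √((x − 33.0)²+(y + 128.8)²) = 87.02 ≈ 87.02 km. ✓

(-42.6, -85.7)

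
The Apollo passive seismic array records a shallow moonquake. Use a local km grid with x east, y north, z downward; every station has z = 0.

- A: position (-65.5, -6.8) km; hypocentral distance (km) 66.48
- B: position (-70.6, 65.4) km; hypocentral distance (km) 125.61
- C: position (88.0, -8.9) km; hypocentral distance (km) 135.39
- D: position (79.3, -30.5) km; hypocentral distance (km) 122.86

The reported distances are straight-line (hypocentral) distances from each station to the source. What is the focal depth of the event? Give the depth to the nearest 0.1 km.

Each station gives a sphere (x−x_i)² + (y−y_i)² + z² = d_i² (stations at z=0).
Subtracting the A sphere from B and C: z² cancels, leaving linear equations in x and y:
-10.2 x + 144.4 y = -6433.25
307.0 x − 4.2 y = -10424.14
Solving: x ≈ -34.598, y ≈ -46.995 km (keep extra digits for the depth step; rounded: -34.6, -47.0).
Then from the A sphere: z² = 66.48² − (x + 65.5)² − (y + 6.8)² with x = -34.598, y = -46.995, so z ≈ 43.000 ≈ 43.0 km.
Check against D (with the unrounded solution): distance 122.86 ≈ 122.86 km. ✓

z ≈ 43.0 km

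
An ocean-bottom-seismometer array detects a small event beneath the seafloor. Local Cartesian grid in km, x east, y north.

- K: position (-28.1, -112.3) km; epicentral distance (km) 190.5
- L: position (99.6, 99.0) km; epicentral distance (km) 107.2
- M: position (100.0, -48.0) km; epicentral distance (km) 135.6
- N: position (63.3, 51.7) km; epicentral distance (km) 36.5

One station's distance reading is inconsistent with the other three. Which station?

L

Solve using three stations at a time. Using K, M, N (subtract circle equations pairwise → linear system) gives (x, y) ≈ (31.1, 68.8).
Distances from that point to each station vs reported:
  K: calculated 190.5 vs reported 190.5 → residual 0.0 km
  L: calculated 74.9 vs reported 107.2 → residual 32.3 km
  M: calculated 135.6 vs reported 135.6 → residual 0.0 km
  N: calculated 36.5 vs reported 36.5 → residual 0.0 km
K, M, N are mutually consistent (residuals ≈ 0); L is off by 32.3 km.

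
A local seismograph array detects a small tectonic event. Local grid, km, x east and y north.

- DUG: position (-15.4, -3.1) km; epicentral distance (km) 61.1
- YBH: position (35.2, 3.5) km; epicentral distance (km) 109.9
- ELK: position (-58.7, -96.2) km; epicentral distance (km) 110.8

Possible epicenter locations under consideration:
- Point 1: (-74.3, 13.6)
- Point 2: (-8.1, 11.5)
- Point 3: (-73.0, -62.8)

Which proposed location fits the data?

For each candidate, compare |candidate − station| to the reported distance:
Point 1: residuals DUG 0.1, YBH 0.1, ELK 0.1 → max 0.1 km
Point 2: residuals DUG 44.8, YBH 65.9, ELK 8.2 → max 65.9 km
Point 3: residuals DUG 21.9, YBH 17.0, ELK 74.5 → max 74.5 km
Only Point 1 has all residuals ≈ 0.

Point 1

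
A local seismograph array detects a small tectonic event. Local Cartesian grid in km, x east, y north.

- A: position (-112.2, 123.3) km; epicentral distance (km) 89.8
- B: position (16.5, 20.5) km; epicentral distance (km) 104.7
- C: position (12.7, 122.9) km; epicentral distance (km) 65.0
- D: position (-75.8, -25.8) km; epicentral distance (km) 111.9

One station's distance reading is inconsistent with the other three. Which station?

B

Solve using three stations at a time. Using A, C, D (subtract circle equations pairwise → linear system) gives (x, y) ≈ (-34.5, 78.2).
Distances from that point to each station vs reported:
  A: calculated 89.8 vs reported 89.8 → residual 0.0 km
  B: calculated 77.0 vs reported 104.7 → residual 27.7 km
  C: calculated 65.0 vs reported 65.0 → residual 0.0 km
  D: calculated 111.9 vs reported 111.9 → residual 0.0 km
A, C, D are mutually consistent (residuals ≈ 0); B is off by 27.7 km.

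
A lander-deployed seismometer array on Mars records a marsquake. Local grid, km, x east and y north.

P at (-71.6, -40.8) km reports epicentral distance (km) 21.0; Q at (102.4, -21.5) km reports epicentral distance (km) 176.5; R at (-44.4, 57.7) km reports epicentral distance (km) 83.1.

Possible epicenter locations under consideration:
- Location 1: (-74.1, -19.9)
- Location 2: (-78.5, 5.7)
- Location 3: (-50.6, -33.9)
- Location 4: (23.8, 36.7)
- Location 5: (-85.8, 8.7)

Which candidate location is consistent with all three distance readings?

Location 1

For each candidate, compare |candidate − station| to the reported distance:
Location 1: residuals P 0.0, Q 0.0, R 0.0 → max 0.0 km
Location 2: residuals P 26.0, Q 6.4, R 20.9 → max 26.0 km
Location 3: residuals P 1.1, Q 23.0, R 8.7 → max 23.0 km
Location 4: residuals P 101.9, Q 78.7, R 11.7 → max 101.9 km
Location 5: residuals P 30.5, Q 14.1, R 19.0 → max 30.5 km
Only Location 1 has all residuals ≈ 0.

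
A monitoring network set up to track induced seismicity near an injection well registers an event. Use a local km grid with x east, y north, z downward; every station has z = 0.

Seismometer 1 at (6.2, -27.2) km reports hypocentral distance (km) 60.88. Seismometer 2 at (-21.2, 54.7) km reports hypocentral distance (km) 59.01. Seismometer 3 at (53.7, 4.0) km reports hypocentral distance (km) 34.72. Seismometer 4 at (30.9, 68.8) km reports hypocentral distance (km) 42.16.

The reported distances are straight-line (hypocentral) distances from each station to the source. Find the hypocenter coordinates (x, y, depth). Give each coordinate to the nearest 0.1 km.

Each station gives a sphere (x−x_i)² + (y−y_i)² + z² = d_i² (stations at z=0).
Subtracting the Seismometer 1 sphere from Seismometer 2 and Seismometer 3: z² cancels, leaving linear equations in x and y:
-54.8 x + 163.8 y = 2887.44
95.0 x + 62.4 y = 4622.31
Solving: x ≈ 30.397, y ≈ 27.797 km (keep extra digits for the depth step; rounded: 30.4, 27.8).
Then from the Seismometer 1 sphere: z² = 60.88² − (x − 6.2)² − (y + 27.2)² with x = 30.397, y = 27.797, so z ≈ 9.809 ≈ 9.8 km.

x ≈ 30.4 km, y ≈ 27.8 km, depth ≈ 9.8 km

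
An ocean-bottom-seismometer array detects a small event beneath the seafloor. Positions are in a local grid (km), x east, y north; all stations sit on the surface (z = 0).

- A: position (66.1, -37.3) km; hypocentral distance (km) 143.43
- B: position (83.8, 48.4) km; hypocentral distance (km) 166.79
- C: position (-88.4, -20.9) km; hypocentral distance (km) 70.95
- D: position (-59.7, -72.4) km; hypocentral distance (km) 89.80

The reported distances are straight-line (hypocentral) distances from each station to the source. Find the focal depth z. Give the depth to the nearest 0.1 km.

depth ≈ 63.6 km

Each station gives a sphere (x−x_i)² + (y−y_i)² + z² = d_i² (stations at z=0).
Subtracting the A sphere from B and C: z² cancels, leaving linear equations in x and y:
35.4 x + 171.4 y = -3642.24
-309.0 x + 32.8 y = 18029.13
Solving: x ≈ -59.302, y ≈ -9.002 km (keep extra digits for the depth step; rounded: -59.3, -9.0).
Then from the A sphere: z² = 143.43² − (x − 66.1)² − (y + 37.3)² with x = -59.302, y = -9.002, so z ≈ 63.606 ≈ 63.6 km.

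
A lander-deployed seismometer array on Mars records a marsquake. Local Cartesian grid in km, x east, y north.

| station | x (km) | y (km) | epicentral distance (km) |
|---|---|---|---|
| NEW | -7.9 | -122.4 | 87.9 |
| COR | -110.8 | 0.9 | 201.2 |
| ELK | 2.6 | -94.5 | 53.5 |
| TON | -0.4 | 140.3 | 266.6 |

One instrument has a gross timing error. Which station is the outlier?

NEW

Solve using three stations at a time. Using COR, ELK, TON (subtract circle equations pairwise → linear system) gives (x, y) ≈ (48.7, -121.7).
Distances from that point to each station vs reported:
  NEW: calculated 56.6 vs reported 87.9 → residual 31.3 km
  COR: calculated 201.2 vs reported 201.2 → residual 0.0 km
  ELK: calculated 53.6 vs reported 53.5 → residual 0.1 km
  TON: calculated 266.6 vs reported 266.6 → residual 0.0 km
COR, ELK, TON are mutually consistent (residuals ≈ 0); NEW is off by 31.3 km.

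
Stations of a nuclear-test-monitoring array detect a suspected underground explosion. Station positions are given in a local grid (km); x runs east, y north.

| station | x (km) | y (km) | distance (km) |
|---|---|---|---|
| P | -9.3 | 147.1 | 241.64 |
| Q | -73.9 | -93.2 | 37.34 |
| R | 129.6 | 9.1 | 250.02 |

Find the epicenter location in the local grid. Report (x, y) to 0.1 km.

Circle about each station: (x + 9.3)² + (y − 147.1)² = 241.64²; (x + 73.9)² + (y + 93.2)² = 37.34²; (x − 129.6)² + (y − 9.1)² = 250.02².
Subtracting the P equation from the Q and R equations removes the quadratic terms:
-129.2 x − 480.6 y = 49418.16
277.8 x − 276.0 y = -8966.04
Solving the 2×2 system: x ≈ -106.1, y ≈ -74.3 km.

(-106.1, -74.3)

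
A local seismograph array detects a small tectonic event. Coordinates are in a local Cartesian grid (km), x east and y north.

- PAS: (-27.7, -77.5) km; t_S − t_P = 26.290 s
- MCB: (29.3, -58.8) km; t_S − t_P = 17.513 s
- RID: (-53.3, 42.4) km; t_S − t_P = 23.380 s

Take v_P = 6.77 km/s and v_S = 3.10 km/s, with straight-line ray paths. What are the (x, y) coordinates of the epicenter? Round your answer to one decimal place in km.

(79.6, 27.8)

Distance from S−P lag: d = Δt · v_P v_S / (v_P − v_S) = Δt · (6.77·3.10)/(6.77−3.10) ≈ 5.7185·Δt.
So d_PAS = 150.34, d_MCB = 100.15, d_RID = 133.70 km.
Circle about each station: (x + 27.7)² + (y + 77.5)² = 150.34²; (x − 29.3)² + (y + 58.8)² = 100.15²; (x + 53.3)² + (y − 42.4)² = 133.70².
Subtracting pairs of circle equations eliminates x²+y² and gives linear equations (the radical axes):
114.0 x + 37.4 y = 10114.48
-51.2 x + 239.8 y = 2591.54
Solving the 2×2 system: x ≈ 79.6, y ≈ 27.8 km.
Check against PAS (with the unrounded x, y): √((x + 27.7)²+(y + 77.5)²) = 150.34 ≈ 150.34 km. ✓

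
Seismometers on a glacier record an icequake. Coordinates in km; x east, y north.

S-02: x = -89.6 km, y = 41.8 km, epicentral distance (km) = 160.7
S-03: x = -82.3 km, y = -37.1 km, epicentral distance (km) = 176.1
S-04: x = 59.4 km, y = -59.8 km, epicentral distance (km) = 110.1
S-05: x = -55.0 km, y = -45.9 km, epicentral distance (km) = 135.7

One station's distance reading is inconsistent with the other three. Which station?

S-05

Solve using three stations at a time. Using S-02, S-03, S-04 (subtract circle equations pairwise → linear system) gives (x, y) ≈ (70.9, 49.7).
Distances from that point to each station vs reported:
  S-02: calculated 160.7 vs reported 160.7 → residual 0.0 km
  S-03: calculated 176.1 vs reported 176.1 → residual 0.0 km
  S-04: calculated 110.1 vs reported 110.1 → residual 0.0 km
  S-05: calculated 158.1 vs reported 135.7 → residual 22.4 km
S-02, S-03, S-04 are mutually consistent (residuals ≈ 0); S-05 is off by 22.4 km.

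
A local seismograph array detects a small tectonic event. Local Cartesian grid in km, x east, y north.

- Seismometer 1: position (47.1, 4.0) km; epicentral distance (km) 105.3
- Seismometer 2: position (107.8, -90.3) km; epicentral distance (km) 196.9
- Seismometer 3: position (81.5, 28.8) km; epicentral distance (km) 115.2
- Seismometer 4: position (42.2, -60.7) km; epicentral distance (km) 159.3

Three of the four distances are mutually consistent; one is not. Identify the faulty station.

Solve using three stations at a time. Using Seismometer 1, Seismometer 3, Seismometer 4 (subtract circle equations pairwise → linear system) gives (x, y) ≈ (-18.2, 86.8).
Distances from that point to each station vs reported:
  Seismometer 1: calculated 105.5 vs reported 105.3 → residual 0.2 km
  Seismometer 2: calculated 217.4 vs reported 196.9 → residual 20.5 km
  Seismometer 3: calculated 115.4 vs reported 115.2 → residual 0.2 km
  Seismometer 4: calculated 159.4 vs reported 159.3 → residual 0.1 km
Seismometer 1, Seismometer 3, Seismometer 4 are mutually consistent (residuals ≈ 0); Seismometer 2 is off by 20.5 km.

Seismometer 2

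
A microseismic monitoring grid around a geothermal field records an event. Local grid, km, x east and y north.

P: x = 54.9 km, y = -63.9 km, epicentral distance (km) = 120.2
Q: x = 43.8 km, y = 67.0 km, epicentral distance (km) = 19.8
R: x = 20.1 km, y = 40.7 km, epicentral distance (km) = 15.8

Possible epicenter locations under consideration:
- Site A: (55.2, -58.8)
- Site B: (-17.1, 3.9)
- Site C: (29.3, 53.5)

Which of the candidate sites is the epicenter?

For each candidate, compare |candidate − station| to the reported distance:
Site A: residuals P 115.1, Q 106.5, R 89.7 → max 115.1 km
Site B: residuals P 21.3, Q 67.9, R 36.5 → max 67.9 km
Site C: residuals P 0.0, Q 0.0, R 0.0 → max 0.0 km
Only Site C has all residuals ≈ 0.

Site C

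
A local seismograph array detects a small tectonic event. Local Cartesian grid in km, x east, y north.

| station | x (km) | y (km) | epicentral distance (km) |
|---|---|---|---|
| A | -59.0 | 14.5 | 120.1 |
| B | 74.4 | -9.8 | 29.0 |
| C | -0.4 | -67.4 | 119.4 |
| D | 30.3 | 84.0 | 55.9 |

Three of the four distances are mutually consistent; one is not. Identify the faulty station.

Solve using three stations at a time. Using A, C, D (subtract circle equations pairwise → linear system) gives (x, y) ≈ (59.2, 36.1).
Distances from that point to each station vs reported:
  A: calculated 120.1 vs reported 120.1 → residual 0.0 km
  B: calculated 48.4 vs reported 29.0 → residual 19.4 km
  C: calculated 119.4 vs reported 119.4 → residual 0.0 km
  D: calculated 55.9 vs reported 55.9 → residual 0.0 km
A, C, D are mutually consistent (residuals ≈ 0); B is off by 19.4 km.

B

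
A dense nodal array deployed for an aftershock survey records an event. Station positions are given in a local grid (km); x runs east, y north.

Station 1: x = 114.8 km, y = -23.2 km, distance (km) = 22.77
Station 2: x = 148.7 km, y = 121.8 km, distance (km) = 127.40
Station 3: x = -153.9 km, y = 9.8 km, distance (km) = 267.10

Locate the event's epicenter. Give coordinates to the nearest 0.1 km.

Circle about each station: (x − 114.8)² + (y + 23.2)² = 22.77²; (x − 148.7)² + (y − 121.8)² = 127.40²; (x + 153.9)² + (y − 9.8)² = 267.10².
Subtracting the Station 1 equation from the Station 2 and Station 3 equations removes the quadratic terms:
67.8 x + 290.0 y = 7517.36
-537.4 x + 66.0 y = -60759.97
Solving the 2×2 system: x ≈ 113.0, y ≈ -0.5 km.

x ≈ 113.0 km, y ≈ -0.5 km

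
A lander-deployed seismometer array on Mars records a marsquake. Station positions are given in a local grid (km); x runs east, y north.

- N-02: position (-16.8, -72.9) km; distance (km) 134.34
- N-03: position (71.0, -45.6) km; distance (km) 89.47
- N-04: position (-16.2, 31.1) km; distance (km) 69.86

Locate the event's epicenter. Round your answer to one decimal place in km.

x ≈ 52.8 km, y ≈ 42.0 km

Circle about each station: (x + 16.8)² + (y + 72.9)² = 134.34²; (x − 71.0)² + (y + 45.6)² = 89.47²; (x + 16.2)² + (y − 31.1)² = 69.86².
Subtracting pairs of circle equations eliminates x²+y² and gives linear equations (the radical axes):
175.6 x + 54.6 y = 11566.06
1.2 x + 208.0 y = 8799.82
Solving the 2×2 system: x ≈ 52.8, y ≈ 42.0 km.
Check against N-02 (with the unrounded x, y): √((x + 16.8)²+(y + 72.9)²) = 134.34 ≈ 134.34 km. ✓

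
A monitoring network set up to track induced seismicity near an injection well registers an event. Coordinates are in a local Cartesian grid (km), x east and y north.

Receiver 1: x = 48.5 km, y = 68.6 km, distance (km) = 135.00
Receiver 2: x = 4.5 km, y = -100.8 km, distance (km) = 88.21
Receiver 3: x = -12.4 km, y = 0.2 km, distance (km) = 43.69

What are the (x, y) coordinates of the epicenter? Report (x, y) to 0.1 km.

Circle about each station: (x − 48.5)² + (y − 68.6)² = 135.00²; (x − 4.5)² + (y + 100.8)² = 88.21²; (x + 12.4)² + (y − 0.2)² = 43.69².
Subtracting pairs of circle equations eliminates x²+y² and gives linear equations (the radical axes):
-88.0 x − 338.8 y = 13566.68
-121.8 x − 136.8 y = 9411.77
Solving the 2×2 system: x ≈ -45.6, y ≈ -28.2 km.

x ≈ -45.6 km, y ≈ -28.2 km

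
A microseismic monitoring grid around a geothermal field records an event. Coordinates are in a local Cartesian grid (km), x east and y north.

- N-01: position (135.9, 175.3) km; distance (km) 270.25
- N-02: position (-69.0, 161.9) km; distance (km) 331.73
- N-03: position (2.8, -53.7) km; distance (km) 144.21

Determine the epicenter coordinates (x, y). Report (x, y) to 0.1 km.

Circle about each station: (x − 135.9)² + (y − 175.3)² = 270.25²; (x + 69.0)² + (y − 161.9)² = 331.73²; (x − 2.8)² + (y + 53.7)² = 144.21².
Subtracting the N-01 equation from the N-02 and N-03 equations removes the quadratic terms:
-409.8 x − 26.8 y = -55236.02
-266.2 x − 458.0 y = 5931.17
Solving the 2×2 system: x ≈ 141.0, y ≈ -94.9 km.

x ≈ 141.0 km, y ≈ -94.9 km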